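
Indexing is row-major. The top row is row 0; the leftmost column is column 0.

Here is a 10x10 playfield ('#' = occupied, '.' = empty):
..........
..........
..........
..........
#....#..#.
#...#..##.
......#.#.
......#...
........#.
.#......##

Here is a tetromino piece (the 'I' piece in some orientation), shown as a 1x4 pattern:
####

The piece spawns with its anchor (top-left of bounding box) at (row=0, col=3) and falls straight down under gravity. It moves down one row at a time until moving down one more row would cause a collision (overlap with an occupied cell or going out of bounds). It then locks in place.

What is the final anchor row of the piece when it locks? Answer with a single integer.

Spawn at (row=0, col=3). Try each row:
  row 0: fits
  row 1: fits
  row 2: fits
  row 3: fits
  row 4: blocked -> lock at row 3

Answer: 3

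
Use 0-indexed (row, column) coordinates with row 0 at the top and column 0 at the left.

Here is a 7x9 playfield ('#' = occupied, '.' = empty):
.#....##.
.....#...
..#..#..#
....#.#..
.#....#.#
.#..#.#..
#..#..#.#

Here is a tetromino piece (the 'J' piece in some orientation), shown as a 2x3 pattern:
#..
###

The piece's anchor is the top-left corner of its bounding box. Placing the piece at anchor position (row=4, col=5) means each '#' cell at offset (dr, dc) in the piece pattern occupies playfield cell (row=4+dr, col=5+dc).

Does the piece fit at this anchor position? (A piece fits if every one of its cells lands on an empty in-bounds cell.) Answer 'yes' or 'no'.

Check each piece cell at anchor (4, 5):
  offset (0,0) -> (4,5): empty -> OK
  offset (1,0) -> (5,5): empty -> OK
  offset (1,1) -> (5,6): occupied ('#') -> FAIL
  offset (1,2) -> (5,7): empty -> OK
All cells valid: no

Answer: no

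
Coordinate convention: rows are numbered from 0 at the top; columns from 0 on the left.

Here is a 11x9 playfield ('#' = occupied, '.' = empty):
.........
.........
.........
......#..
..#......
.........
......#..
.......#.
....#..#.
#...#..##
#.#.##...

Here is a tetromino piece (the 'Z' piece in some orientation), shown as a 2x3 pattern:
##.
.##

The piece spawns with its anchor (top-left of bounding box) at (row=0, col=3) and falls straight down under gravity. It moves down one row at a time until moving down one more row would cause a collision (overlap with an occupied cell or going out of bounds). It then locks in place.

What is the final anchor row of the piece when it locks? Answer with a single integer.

Spawn at (row=0, col=3). Try each row:
  row 0: fits
  row 1: fits
  row 2: fits
  row 3: fits
  row 4: fits
  row 5: fits
  row 6: fits
  row 7: blocked -> lock at row 6

Answer: 6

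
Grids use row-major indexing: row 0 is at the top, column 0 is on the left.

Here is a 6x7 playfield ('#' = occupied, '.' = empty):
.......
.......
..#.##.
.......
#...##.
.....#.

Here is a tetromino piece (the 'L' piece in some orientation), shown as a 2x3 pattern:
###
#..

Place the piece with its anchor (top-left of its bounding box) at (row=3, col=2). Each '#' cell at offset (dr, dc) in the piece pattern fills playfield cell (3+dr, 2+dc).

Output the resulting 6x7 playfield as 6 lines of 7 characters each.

Fill (3+0,2+0) = (3,2)
Fill (3+0,2+1) = (3,3)
Fill (3+0,2+2) = (3,4)
Fill (3+1,2+0) = (4,2)

Answer: .......
.......
..#.##.
..###..
#.#.##.
.....#.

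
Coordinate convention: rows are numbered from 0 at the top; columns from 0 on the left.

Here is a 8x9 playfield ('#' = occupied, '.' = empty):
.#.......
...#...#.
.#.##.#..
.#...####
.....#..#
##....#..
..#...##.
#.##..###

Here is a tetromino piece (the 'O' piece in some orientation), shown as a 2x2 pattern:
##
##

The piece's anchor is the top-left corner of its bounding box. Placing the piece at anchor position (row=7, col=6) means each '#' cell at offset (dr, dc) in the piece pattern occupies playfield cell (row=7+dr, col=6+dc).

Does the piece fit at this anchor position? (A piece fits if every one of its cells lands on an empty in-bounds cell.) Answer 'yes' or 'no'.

Check each piece cell at anchor (7, 6):
  offset (0,0) -> (7,6): occupied ('#') -> FAIL
  offset (0,1) -> (7,7): occupied ('#') -> FAIL
  offset (1,0) -> (8,6): out of bounds -> FAIL
  offset (1,1) -> (8,7): out of bounds -> FAIL
All cells valid: no

Answer: no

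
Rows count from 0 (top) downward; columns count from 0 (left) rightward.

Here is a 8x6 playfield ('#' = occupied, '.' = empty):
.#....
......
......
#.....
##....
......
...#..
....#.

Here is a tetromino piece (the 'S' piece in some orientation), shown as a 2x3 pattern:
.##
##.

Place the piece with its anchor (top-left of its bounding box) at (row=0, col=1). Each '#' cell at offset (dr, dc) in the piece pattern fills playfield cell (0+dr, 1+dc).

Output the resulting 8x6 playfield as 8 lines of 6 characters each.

Answer: .###..
.##...
......
#.....
##....
......
...#..
....#.

Derivation:
Fill (0+0,1+1) = (0,2)
Fill (0+0,1+2) = (0,3)
Fill (0+1,1+0) = (1,1)
Fill (0+1,1+1) = (1,2)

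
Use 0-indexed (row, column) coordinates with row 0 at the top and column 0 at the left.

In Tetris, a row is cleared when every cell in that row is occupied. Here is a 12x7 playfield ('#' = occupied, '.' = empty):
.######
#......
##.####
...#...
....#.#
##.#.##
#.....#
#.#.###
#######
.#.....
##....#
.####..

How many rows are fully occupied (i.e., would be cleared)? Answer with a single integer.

Answer: 1

Derivation:
Check each row:
  row 0: 1 empty cell -> not full
  row 1: 6 empty cells -> not full
  row 2: 1 empty cell -> not full
  row 3: 6 empty cells -> not full
  row 4: 5 empty cells -> not full
  row 5: 2 empty cells -> not full
  row 6: 5 empty cells -> not full
  row 7: 2 empty cells -> not full
  row 8: 0 empty cells -> FULL (clear)
  row 9: 6 empty cells -> not full
  row 10: 4 empty cells -> not full
  row 11: 3 empty cells -> not full
Total rows cleared: 1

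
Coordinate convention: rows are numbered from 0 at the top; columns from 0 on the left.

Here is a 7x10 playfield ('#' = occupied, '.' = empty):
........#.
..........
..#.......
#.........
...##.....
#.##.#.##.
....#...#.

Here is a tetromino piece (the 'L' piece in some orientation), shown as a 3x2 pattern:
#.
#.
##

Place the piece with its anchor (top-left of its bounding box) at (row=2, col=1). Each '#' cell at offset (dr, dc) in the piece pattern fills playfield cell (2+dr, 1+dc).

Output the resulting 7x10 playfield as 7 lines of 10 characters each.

Answer: ........#.
..........
.##.......
##........
.####.....
#.##.#.##.
....#...#.

Derivation:
Fill (2+0,1+0) = (2,1)
Fill (2+1,1+0) = (3,1)
Fill (2+2,1+0) = (4,1)
Fill (2+2,1+1) = (4,2)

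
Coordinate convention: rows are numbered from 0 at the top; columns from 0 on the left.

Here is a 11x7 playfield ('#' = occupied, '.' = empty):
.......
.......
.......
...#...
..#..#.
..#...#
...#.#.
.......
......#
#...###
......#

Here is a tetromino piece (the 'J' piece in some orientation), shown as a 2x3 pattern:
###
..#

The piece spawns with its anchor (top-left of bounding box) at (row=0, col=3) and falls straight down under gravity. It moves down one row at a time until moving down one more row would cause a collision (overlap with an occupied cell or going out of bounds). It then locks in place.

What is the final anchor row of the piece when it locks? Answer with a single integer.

Answer: 2

Derivation:
Spawn at (row=0, col=3). Try each row:
  row 0: fits
  row 1: fits
  row 2: fits
  row 3: blocked -> lock at row 2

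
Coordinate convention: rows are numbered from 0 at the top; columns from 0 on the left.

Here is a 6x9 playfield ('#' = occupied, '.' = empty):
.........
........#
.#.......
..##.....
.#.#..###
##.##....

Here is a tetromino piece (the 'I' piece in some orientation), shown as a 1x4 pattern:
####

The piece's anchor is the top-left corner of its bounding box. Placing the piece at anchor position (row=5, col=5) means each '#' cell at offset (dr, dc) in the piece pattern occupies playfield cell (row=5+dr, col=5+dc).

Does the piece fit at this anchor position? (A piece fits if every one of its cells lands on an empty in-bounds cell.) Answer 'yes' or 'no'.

Answer: yes

Derivation:
Check each piece cell at anchor (5, 5):
  offset (0,0) -> (5,5): empty -> OK
  offset (0,1) -> (5,6): empty -> OK
  offset (0,2) -> (5,7): empty -> OK
  offset (0,3) -> (5,8): empty -> OK
All cells valid: yes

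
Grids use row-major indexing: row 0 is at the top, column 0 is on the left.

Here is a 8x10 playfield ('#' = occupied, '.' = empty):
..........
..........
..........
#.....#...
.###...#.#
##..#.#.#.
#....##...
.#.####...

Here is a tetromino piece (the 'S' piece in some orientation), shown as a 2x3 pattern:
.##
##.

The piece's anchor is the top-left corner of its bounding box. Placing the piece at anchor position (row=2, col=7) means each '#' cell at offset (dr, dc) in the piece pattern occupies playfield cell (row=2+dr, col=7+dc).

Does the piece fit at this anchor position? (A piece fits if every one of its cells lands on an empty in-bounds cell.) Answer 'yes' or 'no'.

Answer: yes

Derivation:
Check each piece cell at anchor (2, 7):
  offset (0,1) -> (2,8): empty -> OK
  offset (0,2) -> (2,9): empty -> OK
  offset (1,0) -> (3,7): empty -> OK
  offset (1,1) -> (3,8): empty -> OK
All cells valid: yes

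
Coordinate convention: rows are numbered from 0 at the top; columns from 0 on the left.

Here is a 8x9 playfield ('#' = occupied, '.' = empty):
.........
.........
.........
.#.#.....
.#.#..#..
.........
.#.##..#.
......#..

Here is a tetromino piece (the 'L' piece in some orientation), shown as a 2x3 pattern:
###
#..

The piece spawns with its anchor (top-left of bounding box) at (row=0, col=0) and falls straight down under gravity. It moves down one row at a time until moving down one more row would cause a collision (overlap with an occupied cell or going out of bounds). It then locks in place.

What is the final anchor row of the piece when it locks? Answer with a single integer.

Spawn at (row=0, col=0). Try each row:
  row 0: fits
  row 1: fits
  row 2: fits
  row 3: blocked -> lock at row 2

Answer: 2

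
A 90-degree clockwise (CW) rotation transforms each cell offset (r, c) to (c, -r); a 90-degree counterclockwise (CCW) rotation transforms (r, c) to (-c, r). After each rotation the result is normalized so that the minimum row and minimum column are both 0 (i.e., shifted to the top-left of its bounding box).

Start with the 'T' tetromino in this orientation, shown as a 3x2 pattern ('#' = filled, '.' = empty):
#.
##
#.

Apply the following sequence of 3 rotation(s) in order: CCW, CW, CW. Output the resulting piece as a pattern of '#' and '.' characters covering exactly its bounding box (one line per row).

Answer: ###
.#.

Derivation:
Start:
#.
##
#.
After rotation 1 (CCW):
.#.
###
After rotation 2 (CW):
#.
##
#.
After rotation 3 (CW):
###
.#.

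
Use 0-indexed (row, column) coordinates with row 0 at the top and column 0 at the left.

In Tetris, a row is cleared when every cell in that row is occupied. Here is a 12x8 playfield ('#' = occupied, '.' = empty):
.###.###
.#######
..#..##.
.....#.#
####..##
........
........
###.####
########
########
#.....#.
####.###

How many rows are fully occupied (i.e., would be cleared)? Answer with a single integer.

Answer: 2

Derivation:
Check each row:
  row 0: 2 empty cells -> not full
  row 1: 1 empty cell -> not full
  row 2: 5 empty cells -> not full
  row 3: 6 empty cells -> not full
  row 4: 2 empty cells -> not full
  row 5: 8 empty cells -> not full
  row 6: 8 empty cells -> not full
  row 7: 1 empty cell -> not full
  row 8: 0 empty cells -> FULL (clear)
  row 9: 0 empty cells -> FULL (clear)
  row 10: 6 empty cells -> not full
  row 11: 1 empty cell -> not full
Total rows cleared: 2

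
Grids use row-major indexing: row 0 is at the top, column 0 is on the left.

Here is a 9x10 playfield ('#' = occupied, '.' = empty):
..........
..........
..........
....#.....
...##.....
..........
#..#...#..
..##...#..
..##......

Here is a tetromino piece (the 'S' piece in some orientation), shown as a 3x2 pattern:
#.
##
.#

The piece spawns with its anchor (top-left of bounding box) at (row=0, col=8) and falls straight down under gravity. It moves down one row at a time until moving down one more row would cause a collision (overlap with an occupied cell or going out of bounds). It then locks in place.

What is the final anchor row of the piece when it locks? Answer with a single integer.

Answer: 6

Derivation:
Spawn at (row=0, col=8). Try each row:
  row 0: fits
  row 1: fits
  row 2: fits
  row 3: fits
  row 4: fits
  row 5: fits
  row 6: fits
  row 7: blocked -> lock at row 6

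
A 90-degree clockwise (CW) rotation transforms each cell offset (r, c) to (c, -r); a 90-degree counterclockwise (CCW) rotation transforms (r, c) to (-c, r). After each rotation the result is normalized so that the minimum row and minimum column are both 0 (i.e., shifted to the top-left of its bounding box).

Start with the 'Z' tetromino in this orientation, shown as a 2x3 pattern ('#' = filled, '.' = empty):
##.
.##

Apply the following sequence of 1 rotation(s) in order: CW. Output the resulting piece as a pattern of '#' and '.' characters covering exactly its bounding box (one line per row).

Answer: .#
##
#.

Derivation:
Start:
##.
.##
After rotation 1 (CW):
.#
##
#.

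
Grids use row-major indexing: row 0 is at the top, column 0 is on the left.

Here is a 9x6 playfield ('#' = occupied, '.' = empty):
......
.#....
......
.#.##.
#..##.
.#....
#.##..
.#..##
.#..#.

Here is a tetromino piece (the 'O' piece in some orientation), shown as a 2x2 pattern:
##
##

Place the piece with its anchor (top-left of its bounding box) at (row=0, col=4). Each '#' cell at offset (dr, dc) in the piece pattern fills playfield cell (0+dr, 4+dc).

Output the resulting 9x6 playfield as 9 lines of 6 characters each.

Fill (0+0,4+0) = (0,4)
Fill (0+0,4+1) = (0,5)
Fill (0+1,4+0) = (1,4)
Fill (0+1,4+1) = (1,5)

Answer: ....##
.#..##
......
.#.##.
#..##.
.#....
#.##..
.#..##
.#..#.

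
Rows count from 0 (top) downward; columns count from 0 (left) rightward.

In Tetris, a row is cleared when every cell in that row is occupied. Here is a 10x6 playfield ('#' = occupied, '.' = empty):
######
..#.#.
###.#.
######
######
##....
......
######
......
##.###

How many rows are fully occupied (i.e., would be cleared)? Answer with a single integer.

Answer: 4

Derivation:
Check each row:
  row 0: 0 empty cells -> FULL (clear)
  row 1: 4 empty cells -> not full
  row 2: 2 empty cells -> not full
  row 3: 0 empty cells -> FULL (clear)
  row 4: 0 empty cells -> FULL (clear)
  row 5: 4 empty cells -> not full
  row 6: 6 empty cells -> not full
  row 7: 0 empty cells -> FULL (clear)
  row 8: 6 empty cells -> not full
  row 9: 1 empty cell -> not full
Total rows cleared: 4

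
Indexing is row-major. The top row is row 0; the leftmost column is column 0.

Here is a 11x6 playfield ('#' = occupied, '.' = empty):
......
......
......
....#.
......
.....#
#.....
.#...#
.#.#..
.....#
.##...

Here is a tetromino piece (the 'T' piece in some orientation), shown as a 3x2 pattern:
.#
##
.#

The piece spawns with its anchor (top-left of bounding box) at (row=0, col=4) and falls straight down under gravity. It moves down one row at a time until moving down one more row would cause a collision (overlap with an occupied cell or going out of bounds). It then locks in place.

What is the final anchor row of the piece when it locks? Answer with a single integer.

Spawn at (row=0, col=4). Try each row:
  row 0: fits
  row 1: fits
  row 2: blocked -> lock at row 1

Answer: 1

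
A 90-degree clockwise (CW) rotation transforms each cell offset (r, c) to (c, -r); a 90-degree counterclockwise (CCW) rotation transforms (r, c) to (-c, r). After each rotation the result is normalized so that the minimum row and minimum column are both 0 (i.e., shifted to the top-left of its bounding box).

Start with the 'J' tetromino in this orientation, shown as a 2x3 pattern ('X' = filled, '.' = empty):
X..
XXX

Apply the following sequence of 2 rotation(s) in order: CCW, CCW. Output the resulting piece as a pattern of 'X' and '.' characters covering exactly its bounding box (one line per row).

Answer: XXX
..X

Derivation:
Start:
X..
XXX
After rotation 1 (CCW):
.X
.X
XX
After rotation 2 (CCW):
XXX
..X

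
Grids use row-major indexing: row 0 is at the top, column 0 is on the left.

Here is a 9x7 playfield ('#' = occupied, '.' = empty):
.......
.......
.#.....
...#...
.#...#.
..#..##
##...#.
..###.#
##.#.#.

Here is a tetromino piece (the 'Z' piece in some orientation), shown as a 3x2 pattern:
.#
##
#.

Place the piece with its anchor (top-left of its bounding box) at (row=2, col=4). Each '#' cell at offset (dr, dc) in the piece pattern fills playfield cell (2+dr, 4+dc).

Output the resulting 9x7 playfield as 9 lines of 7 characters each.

Answer: .......
.......
.#...#.
...###.
.#..##.
..#..##
##...#.
..###.#
##.#.#.

Derivation:
Fill (2+0,4+1) = (2,5)
Fill (2+1,4+0) = (3,4)
Fill (2+1,4+1) = (3,5)
Fill (2+2,4+0) = (4,4)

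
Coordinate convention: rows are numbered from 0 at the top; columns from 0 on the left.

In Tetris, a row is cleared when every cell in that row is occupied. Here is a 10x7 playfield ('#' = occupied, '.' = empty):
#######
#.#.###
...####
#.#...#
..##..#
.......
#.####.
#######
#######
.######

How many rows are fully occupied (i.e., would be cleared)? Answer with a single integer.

Check each row:
  row 0: 0 empty cells -> FULL (clear)
  row 1: 2 empty cells -> not full
  row 2: 3 empty cells -> not full
  row 3: 4 empty cells -> not full
  row 4: 4 empty cells -> not full
  row 5: 7 empty cells -> not full
  row 6: 2 empty cells -> not full
  row 7: 0 empty cells -> FULL (clear)
  row 8: 0 empty cells -> FULL (clear)
  row 9: 1 empty cell -> not full
Total rows cleared: 3

Answer: 3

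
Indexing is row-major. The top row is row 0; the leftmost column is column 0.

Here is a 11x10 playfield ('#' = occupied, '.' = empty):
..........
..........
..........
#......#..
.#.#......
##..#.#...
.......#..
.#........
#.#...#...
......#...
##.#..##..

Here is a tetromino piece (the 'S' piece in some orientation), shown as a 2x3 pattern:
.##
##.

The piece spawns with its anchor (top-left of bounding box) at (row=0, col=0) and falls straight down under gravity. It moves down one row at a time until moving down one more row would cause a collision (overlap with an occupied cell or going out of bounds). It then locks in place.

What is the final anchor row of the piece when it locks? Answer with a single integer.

Spawn at (row=0, col=0). Try each row:
  row 0: fits
  row 1: fits
  row 2: blocked -> lock at row 1

Answer: 1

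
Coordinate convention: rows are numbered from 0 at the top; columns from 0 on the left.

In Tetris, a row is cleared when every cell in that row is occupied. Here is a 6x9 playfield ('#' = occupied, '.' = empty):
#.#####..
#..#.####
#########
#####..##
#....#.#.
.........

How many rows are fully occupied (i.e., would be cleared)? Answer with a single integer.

Answer: 1

Derivation:
Check each row:
  row 0: 3 empty cells -> not full
  row 1: 3 empty cells -> not full
  row 2: 0 empty cells -> FULL (clear)
  row 3: 2 empty cells -> not full
  row 4: 6 empty cells -> not full
  row 5: 9 empty cells -> not full
Total rows cleared: 1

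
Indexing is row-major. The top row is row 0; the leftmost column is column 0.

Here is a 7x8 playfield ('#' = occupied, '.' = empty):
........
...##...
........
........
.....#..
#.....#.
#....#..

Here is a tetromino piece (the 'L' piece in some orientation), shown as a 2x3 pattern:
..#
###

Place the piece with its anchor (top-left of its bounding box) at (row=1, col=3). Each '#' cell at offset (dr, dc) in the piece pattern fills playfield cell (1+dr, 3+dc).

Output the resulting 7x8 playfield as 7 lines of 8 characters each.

Answer: ........
...###..
...###..
........
.....#..
#.....#.
#....#..

Derivation:
Fill (1+0,3+2) = (1,5)
Fill (1+1,3+0) = (2,3)
Fill (1+1,3+1) = (2,4)
Fill (1+1,3+2) = (2,5)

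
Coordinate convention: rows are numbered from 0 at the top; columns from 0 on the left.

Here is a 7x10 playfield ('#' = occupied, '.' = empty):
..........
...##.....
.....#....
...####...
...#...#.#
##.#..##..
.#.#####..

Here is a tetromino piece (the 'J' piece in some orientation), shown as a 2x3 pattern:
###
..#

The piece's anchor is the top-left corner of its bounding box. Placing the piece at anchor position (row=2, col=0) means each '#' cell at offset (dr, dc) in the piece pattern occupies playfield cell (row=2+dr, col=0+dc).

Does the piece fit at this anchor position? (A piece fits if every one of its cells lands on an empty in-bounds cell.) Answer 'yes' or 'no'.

Answer: yes

Derivation:
Check each piece cell at anchor (2, 0):
  offset (0,0) -> (2,0): empty -> OK
  offset (0,1) -> (2,1): empty -> OK
  offset (0,2) -> (2,2): empty -> OK
  offset (1,2) -> (3,2): empty -> OK
All cells valid: yes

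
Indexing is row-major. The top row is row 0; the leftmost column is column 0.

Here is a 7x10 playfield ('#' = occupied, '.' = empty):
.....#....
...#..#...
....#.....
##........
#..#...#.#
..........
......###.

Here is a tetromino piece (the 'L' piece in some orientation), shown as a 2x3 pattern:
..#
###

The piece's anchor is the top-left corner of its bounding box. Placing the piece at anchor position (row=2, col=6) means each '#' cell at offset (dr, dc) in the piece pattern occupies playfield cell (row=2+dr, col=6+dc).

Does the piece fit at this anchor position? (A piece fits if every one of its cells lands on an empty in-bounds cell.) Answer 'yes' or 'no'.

Answer: yes

Derivation:
Check each piece cell at anchor (2, 6):
  offset (0,2) -> (2,8): empty -> OK
  offset (1,0) -> (3,6): empty -> OK
  offset (1,1) -> (3,7): empty -> OK
  offset (1,2) -> (3,8): empty -> OK
All cells valid: yes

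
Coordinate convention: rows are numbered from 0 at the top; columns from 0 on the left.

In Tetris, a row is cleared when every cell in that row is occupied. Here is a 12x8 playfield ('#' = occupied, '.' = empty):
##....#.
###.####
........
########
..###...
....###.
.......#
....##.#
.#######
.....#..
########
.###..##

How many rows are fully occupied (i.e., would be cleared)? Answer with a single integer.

Answer: 2

Derivation:
Check each row:
  row 0: 5 empty cells -> not full
  row 1: 1 empty cell -> not full
  row 2: 8 empty cells -> not full
  row 3: 0 empty cells -> FULL (clear)
  row 4: 5 empty cells -> not full
  row 5: 5 empty cells -> not full
  row 6: 7 empty cells -> not full
  row 7: 5 empty cells -> not full
  row 8: 1 empty cell -> not full
  row 9: 7 empty cells -> not full
  row 10: 0 empty cells -> FULL (clear)
  row 11: 3 empty cells -> not full
Total rows cleared: 2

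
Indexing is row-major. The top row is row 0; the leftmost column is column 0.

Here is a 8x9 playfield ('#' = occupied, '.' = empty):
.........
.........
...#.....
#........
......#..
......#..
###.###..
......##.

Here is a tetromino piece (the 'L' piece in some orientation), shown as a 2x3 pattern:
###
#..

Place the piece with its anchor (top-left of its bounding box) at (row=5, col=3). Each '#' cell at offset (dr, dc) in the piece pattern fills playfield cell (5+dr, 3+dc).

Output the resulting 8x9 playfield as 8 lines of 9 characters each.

Answer: .........
.........
...#.....
#........
......#..
...####..
#######..
......##.

Derivation:
Fill (5+0,3+0) = (5,3)
Fill (5+0,3+1) = (5,4)
Fill (5+0,3+2) = (5,5)
Fill (5+1,3+0) = (6,3)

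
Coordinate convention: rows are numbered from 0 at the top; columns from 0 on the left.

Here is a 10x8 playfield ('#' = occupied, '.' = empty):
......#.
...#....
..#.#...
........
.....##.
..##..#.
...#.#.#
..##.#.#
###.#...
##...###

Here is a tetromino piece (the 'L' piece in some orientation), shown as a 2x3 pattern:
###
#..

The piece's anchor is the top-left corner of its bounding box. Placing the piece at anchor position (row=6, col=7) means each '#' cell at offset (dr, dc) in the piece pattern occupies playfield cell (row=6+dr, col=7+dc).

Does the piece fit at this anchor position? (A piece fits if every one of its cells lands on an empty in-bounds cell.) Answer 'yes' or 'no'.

Answer: no

Derivation:
Check each piece cell at anchor (6, 7):
  offset (0,0) -> (6,7): occupied ('#') -> FAIL
  offset (0,1) -> (6,8): out of bounds -> FAIL
  offset (0,2) -> (6,9): out of bounds -> FAIL
  offset (1,0) -> (7,7): occupied ('#') -> FAIL
All cells valid: no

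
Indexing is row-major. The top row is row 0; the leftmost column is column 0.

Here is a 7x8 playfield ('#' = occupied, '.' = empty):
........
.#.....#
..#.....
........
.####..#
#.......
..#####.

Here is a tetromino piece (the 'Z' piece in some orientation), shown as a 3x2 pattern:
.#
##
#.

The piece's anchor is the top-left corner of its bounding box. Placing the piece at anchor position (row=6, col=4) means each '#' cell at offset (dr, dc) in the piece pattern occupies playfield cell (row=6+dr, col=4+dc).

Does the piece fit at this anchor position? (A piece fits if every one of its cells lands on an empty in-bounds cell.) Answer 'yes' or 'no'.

Check each piece cell at anchor (6, 4):
  offset (0,1) -> (6,5): occupied ('#') -> FAIL
  offset (1,0) -> (7,4): out of bounds -> FAIL
  offset (1,1) -> (7,5): out of bounds -> FAIL
  offset (2,0) -> (8,4): out of bounds -> FAIL
All cells valid: no

Answer: no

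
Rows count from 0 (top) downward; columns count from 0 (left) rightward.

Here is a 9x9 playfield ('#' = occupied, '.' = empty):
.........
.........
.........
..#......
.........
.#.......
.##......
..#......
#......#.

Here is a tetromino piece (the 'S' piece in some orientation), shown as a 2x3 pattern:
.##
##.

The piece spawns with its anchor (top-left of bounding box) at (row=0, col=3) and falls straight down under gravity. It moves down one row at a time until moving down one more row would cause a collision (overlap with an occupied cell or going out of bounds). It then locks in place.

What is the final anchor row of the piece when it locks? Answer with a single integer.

Spawn at (row=0, col=3). Try each row:
  row 0: fits
  row 1: fits
  row 2: fits
  row 3: fits
  row 4: fits
  row 5: fits
  row 6: fits
  row 7: fits
  row 8: blocked -> lock at row 7

Answer: 7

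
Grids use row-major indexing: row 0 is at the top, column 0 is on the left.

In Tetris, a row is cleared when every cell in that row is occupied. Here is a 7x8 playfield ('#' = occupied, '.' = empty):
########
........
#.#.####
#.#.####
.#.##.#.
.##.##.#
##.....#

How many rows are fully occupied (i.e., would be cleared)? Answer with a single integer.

Check each row:
  row 0: 0 empty cells -> FULL (clear)
  row 1: 8 empty cells -> not full
  row 2: 2 empty cells -> not full
  row 3: 2 empty cells -> not full
  row 4: 4 empty cells -> not full
  row 5: 3 empty cells -> not full
  row 6: 5 empty cells -> not full
Total rows cleared: 1

Answer: 1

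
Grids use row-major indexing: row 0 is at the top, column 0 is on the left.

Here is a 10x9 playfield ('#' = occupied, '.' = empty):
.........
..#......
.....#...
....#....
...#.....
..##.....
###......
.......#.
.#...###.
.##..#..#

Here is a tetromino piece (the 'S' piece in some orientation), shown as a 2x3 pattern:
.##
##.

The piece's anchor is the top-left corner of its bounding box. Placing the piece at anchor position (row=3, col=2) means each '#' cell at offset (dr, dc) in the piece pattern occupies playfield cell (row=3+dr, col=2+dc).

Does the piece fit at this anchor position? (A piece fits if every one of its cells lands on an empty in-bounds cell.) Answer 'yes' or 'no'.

Answer: no

Derivation:
Check each piece cell at anchor (3, 2):
  offset (0,1) -> (3,3): empty -> OK
  offset (0,2) -> (3,4): occupied ('#') -> FAIL
  offset (1,0) -> (4,2): empty -> OK
  offset (1,1) -> (4,3): occupied ('#') -> FAIL
All cells valid: no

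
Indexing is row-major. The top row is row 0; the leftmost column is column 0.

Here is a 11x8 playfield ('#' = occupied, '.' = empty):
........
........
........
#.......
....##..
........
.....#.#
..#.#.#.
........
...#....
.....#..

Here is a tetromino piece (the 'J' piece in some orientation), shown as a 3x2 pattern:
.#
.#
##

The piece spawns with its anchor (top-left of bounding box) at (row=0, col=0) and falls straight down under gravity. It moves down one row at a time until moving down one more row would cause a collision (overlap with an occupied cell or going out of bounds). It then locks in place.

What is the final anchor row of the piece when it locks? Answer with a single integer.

Spawn at (row=0, col=0). Try each row:
  row 0: fits
  row 1: blocked -> lock at row 0

Answer: 0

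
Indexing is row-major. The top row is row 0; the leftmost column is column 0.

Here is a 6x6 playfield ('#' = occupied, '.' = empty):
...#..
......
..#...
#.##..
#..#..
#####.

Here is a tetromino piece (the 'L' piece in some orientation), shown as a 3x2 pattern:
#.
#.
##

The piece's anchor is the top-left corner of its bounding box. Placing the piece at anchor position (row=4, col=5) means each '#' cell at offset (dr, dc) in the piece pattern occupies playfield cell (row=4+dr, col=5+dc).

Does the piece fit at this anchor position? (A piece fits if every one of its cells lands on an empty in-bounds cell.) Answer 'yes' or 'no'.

Check each piece cell at anchor (4, 5):
  offset (0,0) -> (4,5): empty -> OK
  offset (1,0) -> (5,5): empty -> OK
  offset (2,0) -> (6,5): out of bounds -> FAIL
  offset (2,1) -> (6,6): out of bounds -> FAIL
All cells valid: no

Answer: no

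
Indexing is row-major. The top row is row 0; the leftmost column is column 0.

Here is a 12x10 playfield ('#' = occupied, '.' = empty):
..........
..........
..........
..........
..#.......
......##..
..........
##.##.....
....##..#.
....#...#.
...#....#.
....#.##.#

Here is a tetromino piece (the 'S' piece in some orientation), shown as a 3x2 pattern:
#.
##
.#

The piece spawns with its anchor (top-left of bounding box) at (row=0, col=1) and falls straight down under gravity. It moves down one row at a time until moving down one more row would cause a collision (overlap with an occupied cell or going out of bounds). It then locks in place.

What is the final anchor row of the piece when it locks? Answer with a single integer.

Spawn at (row=0, col=1). Try each row:
  row 0: fits
  row 1: fits
  row 2: blocked -> lock at row 1

Answer: 1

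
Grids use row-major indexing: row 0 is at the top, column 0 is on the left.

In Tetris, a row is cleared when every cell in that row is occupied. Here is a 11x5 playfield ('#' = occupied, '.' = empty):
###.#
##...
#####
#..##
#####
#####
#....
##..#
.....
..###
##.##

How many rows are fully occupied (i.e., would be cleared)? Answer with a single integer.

Answer: 3

Derivation:
Check each row:
  row 0: 1 empty cell -> not full
  row 1: 3 empty cells -> not full
  row 2: 0 empty cells -> FULL (clear)
  row 3: 2 empty cells -> not full
  row 4: 0 empty cells -> FULL (clear)
  row 5: 0 empty cells -> FULL (clear)
  row 6: 4 empty cells -> not full
  row 7: 2 empty cells -> not full
  row 8: 5 empty cells -> not full
  row 9: 2 empty cells -> not full
  row 10: 1 empty cell -> not full
Total rows cleared: 3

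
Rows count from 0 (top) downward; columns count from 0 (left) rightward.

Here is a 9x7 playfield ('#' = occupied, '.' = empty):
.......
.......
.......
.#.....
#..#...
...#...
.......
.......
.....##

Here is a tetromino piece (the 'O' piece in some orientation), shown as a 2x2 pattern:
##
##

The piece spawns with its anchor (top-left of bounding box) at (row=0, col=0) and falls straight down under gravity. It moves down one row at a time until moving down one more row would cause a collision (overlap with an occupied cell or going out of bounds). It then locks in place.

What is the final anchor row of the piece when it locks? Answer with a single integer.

Spawn at (row=0, col=0). Try each row:
  row 0: fits
  row 1: fits
  row 2: blocked -> lock at row 1

Answer: 1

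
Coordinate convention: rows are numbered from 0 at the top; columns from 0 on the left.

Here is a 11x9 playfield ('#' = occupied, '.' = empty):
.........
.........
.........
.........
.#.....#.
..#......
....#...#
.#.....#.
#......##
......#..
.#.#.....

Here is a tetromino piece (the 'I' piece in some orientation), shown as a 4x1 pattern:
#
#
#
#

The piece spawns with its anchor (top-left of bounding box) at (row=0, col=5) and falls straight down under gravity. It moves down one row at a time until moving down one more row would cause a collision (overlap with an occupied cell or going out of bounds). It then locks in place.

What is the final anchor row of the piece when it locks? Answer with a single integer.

Spawn at (row=0, col=5). Try each row:
  row 0: fits
  row 1: fits
  row 2: fits
  row 3: fits
  row 4: fits
  row 5: fits
  row 6: fits
  row 7: fits
  row 8: blocked -> lock at row 7

Answer: 7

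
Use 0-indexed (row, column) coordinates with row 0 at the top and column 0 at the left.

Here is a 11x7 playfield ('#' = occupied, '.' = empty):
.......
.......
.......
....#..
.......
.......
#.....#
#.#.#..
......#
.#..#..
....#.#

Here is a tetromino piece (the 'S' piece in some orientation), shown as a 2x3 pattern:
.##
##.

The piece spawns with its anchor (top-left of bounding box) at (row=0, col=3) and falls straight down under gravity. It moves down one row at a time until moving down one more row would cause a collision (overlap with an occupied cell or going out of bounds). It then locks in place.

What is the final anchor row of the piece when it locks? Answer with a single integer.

Spawn at (row=0, col=3). Try each row:
  row 0: fits
  row 1: fits
  row 2: blocked -> lock at row 1

Answer: 1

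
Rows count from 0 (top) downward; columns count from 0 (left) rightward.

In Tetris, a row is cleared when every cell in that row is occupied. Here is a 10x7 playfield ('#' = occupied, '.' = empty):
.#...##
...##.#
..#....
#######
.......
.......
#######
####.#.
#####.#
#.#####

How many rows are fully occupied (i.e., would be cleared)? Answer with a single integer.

Check each row:
  row 0: 4 empty cells -> not full
  row 1: 4 empty cells -> not full
  row 2: 6 empty cells -> not full
  row 3: 0 empty cells -> FULL (clear)
  row 4: 7 empty cells -> not full
  row 5: 7 empty cells -> not full
  row 6: 0 empty cells -> FULL (clear)
  row 7: 2 empty cells -> not full
  row 8: 1 empty cell -> not full
  row 9: 1 empty cell -> not full
Total rows cleared: 2

Answer: 2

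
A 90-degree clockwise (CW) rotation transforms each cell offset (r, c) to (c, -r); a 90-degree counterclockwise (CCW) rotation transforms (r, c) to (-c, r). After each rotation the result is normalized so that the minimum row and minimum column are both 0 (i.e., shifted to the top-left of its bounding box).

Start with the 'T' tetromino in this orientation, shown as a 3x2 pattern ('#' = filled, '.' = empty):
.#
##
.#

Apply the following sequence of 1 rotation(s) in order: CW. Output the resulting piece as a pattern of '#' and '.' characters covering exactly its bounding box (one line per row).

Start:
.#
##
.#
After rotation 1 (CW):
.#.
###

Answer: .#.
###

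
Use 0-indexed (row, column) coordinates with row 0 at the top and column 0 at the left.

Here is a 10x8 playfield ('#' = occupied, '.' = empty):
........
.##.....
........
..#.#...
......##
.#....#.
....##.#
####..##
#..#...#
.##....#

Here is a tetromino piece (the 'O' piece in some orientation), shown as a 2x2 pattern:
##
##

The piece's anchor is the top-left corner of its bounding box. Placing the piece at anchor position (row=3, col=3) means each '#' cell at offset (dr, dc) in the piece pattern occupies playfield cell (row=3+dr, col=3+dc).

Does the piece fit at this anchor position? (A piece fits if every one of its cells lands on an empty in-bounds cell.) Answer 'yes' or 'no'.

Answer: no

Derivation:
Check each piece cell at anchor (3, 3):
  offset (0,0) -> (3,3): empty -> OK
  offset (0,1) -> (3,4): occupied ('#') -> FAIL
  offset (1,0) -> (4,3): empty -> OK
  offset (1,1) -> (4,4): empty -> OK
All cells valid: no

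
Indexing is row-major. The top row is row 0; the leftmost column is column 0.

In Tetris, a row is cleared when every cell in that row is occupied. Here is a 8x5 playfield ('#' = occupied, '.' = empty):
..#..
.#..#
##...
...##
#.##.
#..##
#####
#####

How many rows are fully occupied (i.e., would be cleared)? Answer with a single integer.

Answer: 2

Derivation:
Check each row:
  row 0: 4 empty cells -> not full
  row 1: 3 empty cells -> not full
  row 2: 3 empty cells -> not full
  row 3: 3 empty cells -> not full
  row 4: 2 empty cells -> not full
  row 5: 2 empty cells -> not full
  row 6: 0 empty cells -> FULL (clear)
  row 7: 0 empty cells -> FULL (clear)
Total rows cleared: 2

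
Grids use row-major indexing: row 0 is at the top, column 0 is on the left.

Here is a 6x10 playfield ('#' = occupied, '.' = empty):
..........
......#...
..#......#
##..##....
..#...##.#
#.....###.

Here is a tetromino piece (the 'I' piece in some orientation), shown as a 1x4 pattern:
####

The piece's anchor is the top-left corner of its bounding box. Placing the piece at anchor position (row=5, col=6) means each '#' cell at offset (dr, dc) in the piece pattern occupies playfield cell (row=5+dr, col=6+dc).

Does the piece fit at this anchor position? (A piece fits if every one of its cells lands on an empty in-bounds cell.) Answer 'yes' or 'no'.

Check each piece cell at anchor (5, 6):
  offset (0,0) -> (5,6): occupied ('#') -> FAIL
  offset (0,1) -> (5,7): occupied ('#') -> FAIL
  offset (0,2) -> (5,8): occupied ('#') -> FAIL
  offset (0,3) -> (5,9): empty -> OK
All cells valid: no

Answer: no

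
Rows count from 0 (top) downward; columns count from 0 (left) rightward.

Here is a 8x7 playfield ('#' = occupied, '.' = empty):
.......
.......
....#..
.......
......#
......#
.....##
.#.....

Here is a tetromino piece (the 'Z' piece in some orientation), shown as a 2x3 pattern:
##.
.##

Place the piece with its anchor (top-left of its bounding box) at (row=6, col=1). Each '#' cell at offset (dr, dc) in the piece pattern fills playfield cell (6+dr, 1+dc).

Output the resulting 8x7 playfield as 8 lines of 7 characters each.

Answer: .......
.......
....#..
.......
......#
......#
.##..##
.###...

Derivation:
Fill (6+0,1+0) = (6,1)
Fill (6+0,1+1) = (6,2)
Fill (6+1,1+1) = (7,2)
Fill (6+1,1+2) = (7,3)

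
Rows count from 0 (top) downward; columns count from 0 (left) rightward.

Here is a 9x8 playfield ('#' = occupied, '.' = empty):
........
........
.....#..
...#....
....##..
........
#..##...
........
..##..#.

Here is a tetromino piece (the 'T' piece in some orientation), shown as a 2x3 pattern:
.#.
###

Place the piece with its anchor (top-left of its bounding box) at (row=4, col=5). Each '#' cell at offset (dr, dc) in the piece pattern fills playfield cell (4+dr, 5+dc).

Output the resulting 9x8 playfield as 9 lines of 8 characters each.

Fill (4+0,5+1) = (4,6)
Fill (4+1,5+0) = (5,5)
Fill (4+1,5+1) = (5,6)
Fill (4+1,5+2) = (5,7)

Answer: ........
........
.....#..
...#....
....###.
.....###
#..##...
........
..##..#.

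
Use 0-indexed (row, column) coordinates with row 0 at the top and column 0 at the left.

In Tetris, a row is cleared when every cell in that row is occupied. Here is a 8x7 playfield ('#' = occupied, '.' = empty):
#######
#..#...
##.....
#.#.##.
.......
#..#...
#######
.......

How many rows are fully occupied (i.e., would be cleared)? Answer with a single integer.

Check each row:
  row 0: 0 empty cells -> FULL (clear)
  row 1: 5 empty cells -> not full
  row 2: 5 empty cells -> not full
  row 3: 3 empty cells -> not full
  row 4: 7 empty cells -> not full
  row 5: 5 empty cells -> not full
  row 6: 0 empty cells -> FULL (clear)
  row 7: 7 empty cells -> not full
Total rows cleared: 2

Answer: 2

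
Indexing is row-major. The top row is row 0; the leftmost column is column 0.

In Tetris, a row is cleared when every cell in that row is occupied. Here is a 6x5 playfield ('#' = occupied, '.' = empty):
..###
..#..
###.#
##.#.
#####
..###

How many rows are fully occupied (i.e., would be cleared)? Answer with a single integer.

Answer: 1

Derivation:
Check each row:
  row 0: 2 empty cells -> not full
  row 1: 4 empty cells -> not full
  row 2: 1 empty cell -> not full
  row 3: 2 empty cells -> not full
  row 4: 0 empty cells -> FULL (clear)
  row 5: 2 empty cells -> not full
Total rows cleared: 1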